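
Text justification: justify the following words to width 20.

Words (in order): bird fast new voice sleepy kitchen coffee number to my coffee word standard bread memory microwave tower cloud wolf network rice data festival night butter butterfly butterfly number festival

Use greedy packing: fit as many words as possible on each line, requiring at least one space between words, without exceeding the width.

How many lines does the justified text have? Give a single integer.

Line 1: ['bird', 'fast', 'new', 'voice'] (min_width=19, slack=1)
Line 2: ['sleepy', 'kitchen'] (min_width=14, slack=6)
Line 3: ['coffee', 'number', 'to', 'my'] (min_width=19, slack=1)
Line 4: ['coffee', 'word', 'standard'] (min_width=20, slack=0)
Line 5: ['bread', 'memory'] (min_width=12, slack=8)
Line 6: ['microwave', 'tower'] (min_width=15, slack=5)
Line 7: ['cloud', 'wolf', 'network'] (min_width=18, slack=2)
Line 8: ['rice', 'data', 'festival'] (min_width=18, slack=2)
Line 9: ['night', 'butter'] (min_width=12, slack=8)
Line 10: ['butterfly', 'butterfly'] (min_width=19, slack=1)
Line 11: ['number', 'festival'] (min_width=15, slack=5)
Total lines: 11

Answer: 11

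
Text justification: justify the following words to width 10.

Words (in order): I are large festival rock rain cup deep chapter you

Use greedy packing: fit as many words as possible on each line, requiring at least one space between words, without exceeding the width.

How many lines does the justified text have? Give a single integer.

Answer: 7

Derivation:
Line 1: ['I', 'are'] (min_width=5, slack=5)
Line 2: ['large'] (min_width=5, slack=5)
Line 3: ['festival'] (min_width=8, slack=2)
Line 4: ['rock', 'rain'] (min_width=9, slack=1)
Line 5: ['cup', 'deep'] (min_width=8, slack=2)
Line 6: ['chapter'] (min_width=7, slack=3)
Line 7: ['you'] (min_width=3, slack=7)
Total lines: 7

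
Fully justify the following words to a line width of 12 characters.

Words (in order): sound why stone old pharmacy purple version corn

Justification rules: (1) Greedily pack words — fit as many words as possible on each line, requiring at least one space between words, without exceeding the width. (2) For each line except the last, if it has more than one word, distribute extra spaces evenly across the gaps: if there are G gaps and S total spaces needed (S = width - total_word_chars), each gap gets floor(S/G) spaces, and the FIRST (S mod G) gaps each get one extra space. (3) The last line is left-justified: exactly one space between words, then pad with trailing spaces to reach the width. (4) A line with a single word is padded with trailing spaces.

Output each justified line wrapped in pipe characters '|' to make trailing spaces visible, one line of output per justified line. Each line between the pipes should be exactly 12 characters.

Answer: |sound    why|
|stone    old|
|pharmacy    |
|purple      |
|version corn|

Derivation:
Line 1: ['sound', 'why'] (min_width=9, slack=3)
Line 2: ['stone', 'old'] (min_width=9, slack=3)
Line 3: ['pharmacy'] (min_width=8, slack=4)
Line 4: ['purple'] (min_width=6, slack=6)
Line 5: ['version', 'corn'] (min_width=12, slack=0)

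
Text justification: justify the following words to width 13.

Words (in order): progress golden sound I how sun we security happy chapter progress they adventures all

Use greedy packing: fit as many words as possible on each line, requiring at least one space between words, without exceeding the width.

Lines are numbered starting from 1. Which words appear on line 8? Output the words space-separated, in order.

Answer: all

Derivation:
Line 1: ['progress'] (min_width=8, slack=5)
Line 2: ['golden', 'sound'] (min_width=12, slack=1)
Line 3: ['I', 'how', 'sun', 'we'] (min_width=12, slack=1)
Line 4: ['security'] (min_width=8, slack=5)
Line 5: ['happy', 'chapter'] (min_width=13, slack=0)
Line 6: ['progress', 'they'] (min_width=13, slack=0)
Line 7: ['adventures'] (min_width=10, slack=3)
Line 8: ['all'] (min_width=3, slack=10)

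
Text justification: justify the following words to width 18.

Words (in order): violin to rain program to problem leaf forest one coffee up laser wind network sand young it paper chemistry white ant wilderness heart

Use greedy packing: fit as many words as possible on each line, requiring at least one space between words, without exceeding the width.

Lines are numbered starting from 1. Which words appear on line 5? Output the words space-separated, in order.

Answer: wind network sand

Derivation:
Line 1: ['violin', 'to', 'rain'] (min_width=14, slack=4)
Line 2: ['program', 'to', 'problem'] (min_width=18, slack=0)
Line 3: ['leaf', 'forest', 'one'] (min_width=15, slack=3)
Line 4: ['coffee', 'up', 'laser'] (min_width=15, slack=3)
Line 5: ['wind', 'network', 'sand'] (min_width=17, slack=1)
Line 6: ['young', 'it', 'paper'] (min_width=14, slack=4)
Line 7: ['chemistry', 'white'] (min_width=15, slack=3)
Line 8: ['ant', 'wilderness'] (min_width=14, slack=4)
Line 9: ['heart'] (min_width=5, slack=13)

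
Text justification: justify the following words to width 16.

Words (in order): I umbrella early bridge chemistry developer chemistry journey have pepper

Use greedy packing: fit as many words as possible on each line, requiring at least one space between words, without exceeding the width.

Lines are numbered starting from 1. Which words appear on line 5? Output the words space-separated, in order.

Answer: journey have

Derivation:
Line 1: ['I', 'umbrella', 'early'] (min_width=16, slack=0)
Line 2: ['bridge', 'chemistry'] (min_width=16, slack=0)
Line 3: ['developer'] (min_width=9, slack=7)
Line 4: ['chemistry'] (min_width=9, slack=7)
Line 5: ['journey', 'have'] (min_width=12, slack=4)
Line 6: ['pepper'] (min_width=6, slack=10)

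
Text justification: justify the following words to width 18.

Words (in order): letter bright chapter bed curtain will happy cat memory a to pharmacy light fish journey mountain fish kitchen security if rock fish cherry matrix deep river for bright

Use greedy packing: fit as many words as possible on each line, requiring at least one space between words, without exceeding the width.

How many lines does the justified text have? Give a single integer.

Answer: 11

Derivation:
Line 1: ['letter', 'bright'] (min_width=13, slack=5)
Line 2: ['chapter', 'bed'] (min_width=11, slack=7)
Line 3: ['curtain', 'will', 'happy'] (min_width=18, slack=0)
Line 4: ['cat', 'memory', 'a', 'to'] (min_width=15, slack=3)
Line 5: ['pharmacy', 'light'] (min_width=14, slack=4)
Line 6: ['fish', 'journey'] (min_width=12, slack=6)
Line 7: ['mountain', 'fish'] (min_width=13, slack=5)
Line 8: ['kitchen', 'security'] (min_width=16, slack=2)
Line 9: ['if', 'rock', 'fish'] (min_width=12, slack=6)
Line 10: ['cherry', 'matrix', 'deep'] (min_width=18, slack=0)
Line 11: ['river', 'for', 'bright'] (min_width=16, slack=2)
Total lines: 11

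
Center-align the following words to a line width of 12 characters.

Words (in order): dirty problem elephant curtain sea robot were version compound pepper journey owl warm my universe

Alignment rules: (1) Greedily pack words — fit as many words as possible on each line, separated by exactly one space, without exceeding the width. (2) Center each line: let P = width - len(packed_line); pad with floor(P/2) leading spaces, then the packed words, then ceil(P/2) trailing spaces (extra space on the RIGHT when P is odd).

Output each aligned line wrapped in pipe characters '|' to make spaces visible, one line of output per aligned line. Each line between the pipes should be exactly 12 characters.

Answer: |   dirty    |
|  problem   |
|  elephant  |
|curtain sea |
| robot were |
|  version   |
|  compound  |
|   pepper   |
|journey owl |
|  warm my   |
|  universe  |

Derivation:
Line 1: ['dirty'] (min_width=5, slack=7)
Line 2: ['problem'] (min_width=7, slack=5)
Line 3: ['elephant'] (min_width=8, slack=4)
Line 4: ['curtain', 'sea'] (min_width=11, slack=1)
Line 5: ['robot', 'were'] (min_width=10, slack=2)
Line 6: ['version'] (min_width=7, slack=5)
Line 7: ['compound'] (min_width=8, slack=4)
Line 8: ['pepper'] (min_width=6, slack=6)
Line 9: ['journey', 'owl'] (min_width=11, slack=1)
Line 10: ['warm', 'my'] (min_width=7, slack=5)
Line 11: ['universe'] (min_width=8, slack=4)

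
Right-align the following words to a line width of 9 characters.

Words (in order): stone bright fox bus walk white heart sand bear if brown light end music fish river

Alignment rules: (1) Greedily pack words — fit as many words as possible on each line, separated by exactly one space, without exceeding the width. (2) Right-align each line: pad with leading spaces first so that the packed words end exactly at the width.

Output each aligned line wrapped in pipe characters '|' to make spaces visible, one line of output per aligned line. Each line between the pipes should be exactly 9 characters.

Line 1: ['stone'] (min_width=5, slack=4)
Line 2: ['bright'] (min_width=6, slack=3)
Line 3: ['fox', 'bus'] (min_width=7, slack=2)
Line 4: ['walk'] (min_width=4, slack=5)
Line 5: ['white'] (min_width=5, slack=4)
Line 6: ['heart'] (min_width=5, slack=4)
Line 7: ['sand', 'bear'] (min_width=9, slack=0)
Line 8: ['if', 'brown'] (min_width=8, slack=1)
Line 9: ['light', 'end'] (min_width=9, slack=0)
Line 10: ['music'] (min_width=5, slack=4)
Line 11: ['fish'] (min_width=4, slack=5)
Line 12: ['river'] (min_width=5, slack=4)

Answer: |    stone|
|   bright|
|  fox bus|
|     walk|
|    white|
|    heart|
|sand bear|
| if brown|
|light end|
|    music|
|     fish|
|    river|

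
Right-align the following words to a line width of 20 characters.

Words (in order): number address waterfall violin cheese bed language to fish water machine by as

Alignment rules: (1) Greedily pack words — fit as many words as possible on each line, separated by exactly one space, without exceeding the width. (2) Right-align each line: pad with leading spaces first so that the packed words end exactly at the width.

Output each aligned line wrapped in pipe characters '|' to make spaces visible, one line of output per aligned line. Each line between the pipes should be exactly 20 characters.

Line 1: ['number', 'address'] (min_width=14, slack=6)
Line 2: ['waterfall', 'violin'] (min_width=16, slack=4)
Line 3: ['cheese', 'bed', 'language'] (min_width=19, slack=1)
Line 4: ['to', 'fish', 'water'] (min_width=13, slack=7)
Line 5: ['machine', 'by', 'as'] (min_width=13, slack=7)

Answer: |      number address|
|    waterfall violin|
| cheese bed language|
|       to fish water|
|       machine by as|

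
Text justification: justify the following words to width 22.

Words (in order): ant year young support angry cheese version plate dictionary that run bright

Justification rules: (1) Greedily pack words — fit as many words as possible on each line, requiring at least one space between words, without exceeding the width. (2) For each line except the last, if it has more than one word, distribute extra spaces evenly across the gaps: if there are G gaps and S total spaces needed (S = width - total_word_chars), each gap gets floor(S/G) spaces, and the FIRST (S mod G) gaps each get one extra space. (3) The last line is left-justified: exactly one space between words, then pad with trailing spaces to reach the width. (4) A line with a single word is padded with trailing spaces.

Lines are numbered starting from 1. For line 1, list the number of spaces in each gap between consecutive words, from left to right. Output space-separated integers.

Line 1: ['ant', 'year', 'young', 'support'] (min_width=22, slack=0)
Line 2: ['angry', 'cheese', 'version'] (min_width=20, slack=2)
Line 3: ['plate', 'dictionary', 'that'] (min_width=21, slack=1)
Line 4: ['run', 'bright'] (min_width=10, slack=12)

Answer: 1 1 1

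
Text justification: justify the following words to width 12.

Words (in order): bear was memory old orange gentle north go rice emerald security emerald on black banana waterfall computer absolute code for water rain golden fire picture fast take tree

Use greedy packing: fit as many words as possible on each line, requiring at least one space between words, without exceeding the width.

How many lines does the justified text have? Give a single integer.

Line 1: ['bear', 'was'] (min_width=8, slack=4)
Line 2: ['memory', 'old'] (min_width=10, slack=2)
Line 3: ['orange'] (min_width=6, slack=6)
Line 4: ['gentle', 'north'] (min_width=12, slack=0)
Line 5: ['go', 'rice'] (min_width=7, slack=5)
Line 6: ['emerald'] (min_width=7, slack=5)
Line 7: ['security'] (min_width=8, slack=4)
Line 8: ['emerald', 'on'] (min_width=10, slack=2)
Line 9: ['black', 'banana'] (min_width=12, slack=0)
Line 10: ['waterfall'] (min_width=9, slack=3)
Line 11: ['computer'] (min_width=8, slack=4)
Line 12: ['absolute'] (min_width=8, slack=4)
Line 13: ['code', 'for'] (min_width=8, slack=4)
Line 14: ['water', 'rain'] (min_width=10, slack=2)
Line 15: ['golden', 'fire'] (min_width=11, slack=1)
Line 16: ['picture', 'fast'] (min_width=12, slack=0)
Line 17: ['take', 'tree'] (min_width=9, slack=3)
Total lines: 17

Answer: 17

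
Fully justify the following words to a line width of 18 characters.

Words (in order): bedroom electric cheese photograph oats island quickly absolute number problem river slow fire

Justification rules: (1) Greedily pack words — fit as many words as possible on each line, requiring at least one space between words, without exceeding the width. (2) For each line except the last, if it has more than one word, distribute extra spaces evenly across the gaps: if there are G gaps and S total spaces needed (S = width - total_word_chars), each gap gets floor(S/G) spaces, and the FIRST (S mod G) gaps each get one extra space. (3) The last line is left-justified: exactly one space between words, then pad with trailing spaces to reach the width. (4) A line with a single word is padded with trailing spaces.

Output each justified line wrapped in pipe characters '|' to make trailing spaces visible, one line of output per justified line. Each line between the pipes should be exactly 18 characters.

Answer: |bedroom   electric|
|cheese  photograph|
|oats        island|
|quickly   absolute|
|number     problem|
|river slow fire   |

Derivation:
Line 1: ['bedroom', 'electric'] (min_width=16, slack=2)
Line 2: ['cheese', 'photograph'] (min_width=17, slack=1)
Line 3: ['oats', 'island'] (min_width=11, slack=7)
Line 4: ['quickly', 'absolute'] (min_width=16, slack=2)
Line 5: ['number', 'problem'] (min_width=14, slack=4)
Line 6: ['river', 'slow', 'fire'] (min_width=15, slack=3)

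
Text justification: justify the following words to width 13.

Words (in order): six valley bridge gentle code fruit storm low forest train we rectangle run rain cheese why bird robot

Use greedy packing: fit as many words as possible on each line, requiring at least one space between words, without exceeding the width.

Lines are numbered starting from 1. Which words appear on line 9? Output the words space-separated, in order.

Line 1: ['six', 'valley'] (min_width=10, slack=3)
Line 2: ['bridge', 'gentle'] (min_width=13, slack=0)
Line 3: ['code', 'fruit'] (min_width=10, slack=3)
Line 4: ['storm', 'low'] (min_width=9, slack=4)
Line 5: ['forest', 'train'] (min_width=12, slack=1)
Line 6: ['we', 'rectangle'] (min_width=12, slack=1)
Line 7: ['run', 'rain'] (min_width=8, slack=5)
Line 8: ['cheese', 'why'] (min_width=10, slack=3)
Line 9: ['bird', 'robot'] (min_width=10, slack=3)

Answer: bird robot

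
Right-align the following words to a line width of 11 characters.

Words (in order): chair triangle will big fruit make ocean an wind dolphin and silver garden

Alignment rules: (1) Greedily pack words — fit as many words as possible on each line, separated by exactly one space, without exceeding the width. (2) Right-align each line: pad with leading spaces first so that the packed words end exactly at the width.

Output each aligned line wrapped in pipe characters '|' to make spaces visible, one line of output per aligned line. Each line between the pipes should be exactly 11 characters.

Answer: |      chair|
|   triangle|
|   will big|
| fruit make|
|   ocean an|
|       wind|
|dolphin and|
|     silver|
|     garden|

Derivation:
Line 1: ['chair'] (min_width=5, slack=6)
Line 2: ['triangle'] (min_width=8, slack=3)
Line 3: ['will', 'big'] (min_width=8, slack=3)
Line 4: ['fruit', 'make'] (min_width=10, slack=1)
Line 5: ['ocean', 'an'] (min_width=8, slack=3)
Line 6: ['wind'] (min_width=4, slack=7)
Line 7: ['dolphin', 'and'] (min_width=11, slack=0)
Line 8: ['silver'] (min_width=6, slack=5)
Line 9: ['garden'] (min_width=6, slack=5)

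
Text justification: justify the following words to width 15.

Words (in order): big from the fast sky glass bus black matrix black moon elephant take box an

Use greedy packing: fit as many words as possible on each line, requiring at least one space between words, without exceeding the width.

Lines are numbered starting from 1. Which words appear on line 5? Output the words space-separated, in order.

Answer: moon elephant

Derivation:
Line 1: ['big', 'from', 'the'] (min_width=12, slack=3)
Line 2: ['fast', 'sky', 'glass'] (min_width=14, slack=1)
Line 3: ['bus', 'black'] (min_width=9, slack=6)
Line 4: ['matrix', 'black'] (min_width=12, slack=3)
Line 5: ['moon', 'elephant'] (min_width=13, slack=2)
Line 6: ['take', 'box', 'an'] (min_width=11, slack=4)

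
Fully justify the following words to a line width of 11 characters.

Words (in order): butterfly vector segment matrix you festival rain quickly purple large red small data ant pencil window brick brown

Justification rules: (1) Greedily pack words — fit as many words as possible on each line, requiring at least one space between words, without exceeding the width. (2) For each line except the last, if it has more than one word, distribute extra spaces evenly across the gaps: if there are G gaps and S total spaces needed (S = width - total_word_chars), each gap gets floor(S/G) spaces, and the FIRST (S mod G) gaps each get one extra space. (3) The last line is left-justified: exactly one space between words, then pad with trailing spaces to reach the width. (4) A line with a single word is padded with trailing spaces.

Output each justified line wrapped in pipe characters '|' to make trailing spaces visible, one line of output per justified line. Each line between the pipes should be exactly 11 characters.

Answer: |butterfly  |
|vector     |
|segment    |
|matrix  you|
|festival   |
|rain       |
|quickly    |
|purple     |
|large   red|
|small  data|
|ant  pencil|
|window     |
|brick brown|

Derivation:
Line 1: ['butterfly'] (min_width=9, slack=2)
Line 2: ['vector'] (min_width=6, slack=5)
Line 3: ['segment'] (min_width=7, slack=4)
Line 4: ['matrix', 'you'] (min_width=10, slack=1)
Line 5: ['festival'] (min_width=8, slack=3)
Line 6: ['rain'] (min_width=4, slack=7)
Line 7: ['quickly'] (min_width=7, slack=4)
Line 8: ['purple'] (min_width=6, slack=5)
Line 9: ['large', 'red'] (min_width=9, slack=2)
Line 10: ['small', 'data'] (min_width=10, slack=1)
Line 11: ['ant', 'pencil'] (min_width=10, slack=1)
Line 12: ['window'] (min_width=6, slack=5)
Line 13: ['brick', 'brown'] (min_width=11, slack=0)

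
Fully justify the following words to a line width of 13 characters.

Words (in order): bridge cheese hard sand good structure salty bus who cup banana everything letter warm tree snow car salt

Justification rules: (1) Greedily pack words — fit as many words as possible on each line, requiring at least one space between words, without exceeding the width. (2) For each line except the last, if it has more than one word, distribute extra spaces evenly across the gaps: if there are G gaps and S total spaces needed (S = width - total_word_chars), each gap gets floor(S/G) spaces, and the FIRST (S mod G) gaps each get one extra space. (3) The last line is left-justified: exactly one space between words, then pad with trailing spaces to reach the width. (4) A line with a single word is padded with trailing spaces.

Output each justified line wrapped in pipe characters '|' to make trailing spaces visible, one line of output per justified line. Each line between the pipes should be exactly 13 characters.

Answer: |bridge cheese|
|hard     sand|
|good         |
|structure    |
|salty bus who|
|cup    banana|
|everything   |
|letter   warm|
|tree snow car|
|salt         |

Derivation:
Line 1: ['bridge', 'cheese'] (min_width=13, slack=0)
Line 2: ['hard', 'sand'] (min_width=9, slack=4)
Line 3: ['good'] (min_width=4, slack=9)
Line 4: ['structure'] (min_width=9, slack=4)
Line 5: ['salty', 'bus', 'who'] (min_width=13, slack=0)
Line 6: ['cup', 'banana'] (min_width=10, slack=3)
Line 7: ['everything'] (min_width=10, slack=3)
Line 8: ['letter', 'warm'] (min_width=11, slack=2)
Line 9: ['tree', 'snow', 'car'] (min_width=13, slack=0)
Line 10: ['salt'] (min_width=4, slack=9)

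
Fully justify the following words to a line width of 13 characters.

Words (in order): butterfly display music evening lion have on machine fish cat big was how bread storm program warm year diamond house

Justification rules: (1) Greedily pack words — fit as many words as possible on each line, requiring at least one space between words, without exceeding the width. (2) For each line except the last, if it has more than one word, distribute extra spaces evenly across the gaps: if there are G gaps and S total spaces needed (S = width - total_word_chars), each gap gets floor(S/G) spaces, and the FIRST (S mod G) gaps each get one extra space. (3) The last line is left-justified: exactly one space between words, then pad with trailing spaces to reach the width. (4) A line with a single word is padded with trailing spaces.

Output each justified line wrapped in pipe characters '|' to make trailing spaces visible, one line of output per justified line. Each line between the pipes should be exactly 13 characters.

Answer: |butterfly    |
|display music|
|evening  lion|
|have       on|
|machine  fish|
|cat  big  was|
|how     bread|
|storm program|
|warm     year|
|diamond house|

Derivation:
Line 1: ['butterfly'] (min_width=9, slack=4)
Line 2: ['display', 'music'] (min_width=13, slack=0)
Line 3: ['evening', 'lion'] (min_width=12, slack=1)
Line 4: ['have', 'on'] (min_width=7, slack=6)
Line 5: ['machine', 'fish'] (min_width=12, slack=1)
Line 6: ['cat', 'big', 'was'] (min_width=11, slack=2)
Line 7: ['how', 'bread'] (min_width=9, slack=4)
Line 8: ['storm', 'program'] (min_width=13, slack=0)
Line 9: ['warm', 'year'] (min_width=9, slack=4)
Line 10: ['diamond', 'house'] (min_width=13, slack=0)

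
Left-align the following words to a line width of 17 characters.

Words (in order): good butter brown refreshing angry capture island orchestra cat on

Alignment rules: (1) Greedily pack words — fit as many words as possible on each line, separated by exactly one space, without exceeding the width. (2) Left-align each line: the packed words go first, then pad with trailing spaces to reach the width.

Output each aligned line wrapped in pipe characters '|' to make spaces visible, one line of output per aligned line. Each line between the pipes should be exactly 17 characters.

Answer: |good butter brown|
|refreshing angry |
|capture island   |
|orchestra cat on |

Derivation:
Line 1: ['good', 'butter', 'brown'] (min_width=17, slack=0)
Line 2: ['refreshing', 'angry'] (min_width=16, slack=1)
Line 3: ['capture', 'island'] (min_width=14, slack=3)
Line 4: ['orchestra', 'cat', 'on'] (min_width=16, slack=1)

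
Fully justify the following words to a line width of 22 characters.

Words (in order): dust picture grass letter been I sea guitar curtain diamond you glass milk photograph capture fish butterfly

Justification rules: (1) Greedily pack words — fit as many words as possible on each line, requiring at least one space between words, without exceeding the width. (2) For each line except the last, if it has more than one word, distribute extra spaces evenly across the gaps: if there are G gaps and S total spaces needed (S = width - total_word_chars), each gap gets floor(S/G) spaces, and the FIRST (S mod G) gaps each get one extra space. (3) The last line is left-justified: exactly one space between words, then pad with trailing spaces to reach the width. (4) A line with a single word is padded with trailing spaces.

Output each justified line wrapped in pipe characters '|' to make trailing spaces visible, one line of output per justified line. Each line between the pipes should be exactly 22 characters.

Line 1: ['dust', 'picture', 'grass'] (min_width=18, slack=4)
Line 2: ['letter', 'been', 'I', 'sea'] (min_width=17, slack=5)
Line 3: ['guitar', 'curtain', 'diamond'] (min_width=22, slack=0)
Line 4: ['you', 'glass', 'milk'] (min_width=14, slack=8)
Line 5: ['photograph', 'capture'] (min_width=18, slack=4)
Line 6: ['fish', 'butterfly'] (min_width=14, slack=8)

Answer: |dust   picture   grass|
|letter   been   I  sea|
|guitar curtain diamond|
|you     glass     milk|
|photograph     capture|
|fish butterfly        |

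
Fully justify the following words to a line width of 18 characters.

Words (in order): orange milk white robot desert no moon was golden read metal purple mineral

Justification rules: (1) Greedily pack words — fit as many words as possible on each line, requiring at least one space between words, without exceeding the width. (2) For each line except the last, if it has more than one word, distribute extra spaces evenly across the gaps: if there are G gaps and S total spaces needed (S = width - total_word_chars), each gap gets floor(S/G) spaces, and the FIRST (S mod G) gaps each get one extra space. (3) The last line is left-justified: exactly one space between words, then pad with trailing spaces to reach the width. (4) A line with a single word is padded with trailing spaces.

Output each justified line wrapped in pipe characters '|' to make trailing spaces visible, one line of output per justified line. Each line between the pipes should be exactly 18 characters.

Answer: |orange  milk white|
|robot   desert  no|
|moon   was  golden|
|read  metal purple|
|mineral           |

Derivation:
Line 1: ['orange', 'milk', 'white'] (min_width=17, slack=1)
Line 2: ['robot', 'desert', 'no'] (min_width=15, slack=3)
Line 3: ['moon', 'was', 'golden'] (min_width=15, slack=3)
Line 4: ['read', 'metal', 'purple'] (min_width=17, slack=1)
Line 5: ['mineral'] (min_width=7, slack=11)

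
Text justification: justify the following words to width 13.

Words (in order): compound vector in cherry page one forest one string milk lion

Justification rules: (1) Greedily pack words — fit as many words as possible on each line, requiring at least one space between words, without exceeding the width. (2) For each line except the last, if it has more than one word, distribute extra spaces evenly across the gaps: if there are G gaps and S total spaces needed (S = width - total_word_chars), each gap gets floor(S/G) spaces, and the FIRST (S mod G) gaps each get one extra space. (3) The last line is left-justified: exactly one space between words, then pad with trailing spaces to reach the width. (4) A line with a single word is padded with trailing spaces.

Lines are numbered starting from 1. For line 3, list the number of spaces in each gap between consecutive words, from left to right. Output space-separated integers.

Line 1: ['compound'] (min_width=8, slack=5)
Line 2: ['vector', 'in'] (min_width=9, slack=4)
Line 3: ['cherry', 'page'] (min_width=11, slack=2)
Line 4: ['one', 'forest'] (min_width=10, slack=3)
Line 5: ['one', 'string'] (min_width=10, slack=3)
Line 6: ['milk', 'lion'] (min_width=9, slack=4)

Answer: 3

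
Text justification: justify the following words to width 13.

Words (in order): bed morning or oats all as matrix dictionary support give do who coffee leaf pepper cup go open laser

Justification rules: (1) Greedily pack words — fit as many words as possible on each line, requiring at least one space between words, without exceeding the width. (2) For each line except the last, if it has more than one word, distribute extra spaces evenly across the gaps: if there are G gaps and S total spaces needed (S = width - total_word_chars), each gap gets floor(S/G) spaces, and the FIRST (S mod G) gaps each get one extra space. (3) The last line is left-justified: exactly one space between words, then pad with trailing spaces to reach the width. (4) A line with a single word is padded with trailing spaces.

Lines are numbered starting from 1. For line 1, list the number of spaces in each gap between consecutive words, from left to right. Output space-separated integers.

Line 1: ['bed', 'morning'] (min_width=11, slack=2)
Line 2: ['or', 'oats', 'all'] (min_width=11, slack=2)
Line 3: ['as', 'matrix'] (min_width=9, slack=4)
Line 4: ['dictionary'] (min_width=10, slack=3)
Line 5: ['support', 'give'] (min_width=12, slack=1)
Line 6: ['do', 'who', 'coffee'] (min_width=13, slack=0)
Line 7: ['leaf', 'pepper'] (min_width=11, slack=2)
Line 8: ['cup', 'go', 'open'] (min_width=11, slack=2)
Line 9: ['laser'] (min_width=5, slack=8)

Answer: 3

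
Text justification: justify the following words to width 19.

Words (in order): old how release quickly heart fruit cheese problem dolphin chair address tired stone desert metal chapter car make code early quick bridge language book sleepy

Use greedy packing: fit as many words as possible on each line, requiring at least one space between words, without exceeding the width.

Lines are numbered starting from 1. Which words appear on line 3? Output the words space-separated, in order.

Answer: cheese problem

Derivation:
Line 1: ['old', 'how', 'release'] (min_width=15, slack=4)
Line 2: ['quickly', 'heart', 'fruit'] (min_width=19, slack=0)
Line 3: ['cheese', 'problem'] (min_width=14, slack=5)
Line 4: ['dolphin', 'chair'] (min_width=13, slack=6)
Line 5: ['address', 'tired', 'stone'] (min_width=19, slack=0)
Line 6: ['desert', 'metal'] (min_width=12, slack=7)
Line 7: ['chapter', 'car', 'make'] (min_width=16, slack=3)
Line 8: ['code', 'early', 'quick'] (min_width=16, slack=3)
Line 9: ['bridge', 'language'] (min_width=15, slack=4)
Line 10: ['book', 'sleepy'] (min_width=11, slack=8)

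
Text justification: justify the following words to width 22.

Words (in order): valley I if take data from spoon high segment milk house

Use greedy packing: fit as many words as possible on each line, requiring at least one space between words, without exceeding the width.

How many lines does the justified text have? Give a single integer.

Line 1: ['valley', 'I', 'if', 'take', 'data'] (min_width=21, slack=1)
Line 2: ['from', 'spoon', 'high'] (min_width=15, slack=7)
Line 3: ['segment', 'milk', 'house'] (min_width=18, slack=4)
Total lines: 3

Answer: 3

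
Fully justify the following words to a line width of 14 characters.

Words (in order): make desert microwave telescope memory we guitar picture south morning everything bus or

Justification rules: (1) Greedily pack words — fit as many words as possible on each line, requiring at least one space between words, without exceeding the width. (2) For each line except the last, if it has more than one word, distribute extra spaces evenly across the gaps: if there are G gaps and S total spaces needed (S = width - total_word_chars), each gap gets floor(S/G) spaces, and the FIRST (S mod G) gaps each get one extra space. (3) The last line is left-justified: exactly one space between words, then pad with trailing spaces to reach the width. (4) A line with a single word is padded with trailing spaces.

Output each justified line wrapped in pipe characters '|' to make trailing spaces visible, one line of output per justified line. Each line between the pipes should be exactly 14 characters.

Answer: |make    desert|
|microwave     |
|telescope     |
|memory      we|
|guitar picture|
|south  morning|
|everything bus|
|or            |

Derivation:
Line 1: ['make', 'desert'] (min_width=11, slack=3)
Line 2: ['microwave'] (min_width=9, slack=5)
Line 3: ['telescope'] (min_width=9, slack=5)
Line 4: ['memory', 'we'] (min_width=9, slack=5)
Line 5: ['guitar', 'picture'] (min_width=14, slack=0)
Line 6: ['south', 'morning'] (min_width=13, slack=1)
Line 7: ['everything', 'bus'] (min_width=14, slack=0)
Line 8: ['or'] (min_width=2, slack=12)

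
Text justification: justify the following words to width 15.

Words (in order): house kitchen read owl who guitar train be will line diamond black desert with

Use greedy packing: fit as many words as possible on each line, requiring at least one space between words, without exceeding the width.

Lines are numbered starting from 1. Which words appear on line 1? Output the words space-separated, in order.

Answer: house kitchen

Derivation:
Line 1: ['house', 'kitchen'] (min_width=13, slack=2)
Line 2: ['read', 'owl', 'who'] (min_width=12, slack=3)
Line 3: ['guitar', 'train', 'be'] (min_width=15, slack=0)
Line 4: ['will', 'line'] (min_width=9, slack=6)
Line 5: ['diamond', 'black'] (min_width=13, slack=2)
Line 6: ['desert', 'with'] (min_width=11, slack=4)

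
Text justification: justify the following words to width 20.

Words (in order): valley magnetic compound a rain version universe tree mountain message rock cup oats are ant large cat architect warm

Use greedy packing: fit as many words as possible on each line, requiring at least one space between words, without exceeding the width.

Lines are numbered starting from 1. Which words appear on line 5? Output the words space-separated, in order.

Answer: message rock cup

Derivation:
Line 1: ['valley', 'magnetic'] (min_width=15, slack=5)
Line 2: ['compound', 'a', 'rain'] (min_width=15, slack=5)
Line 3: ['version', 'universe'] (min_width=16, slack=4)
Line 4: ['tree', 'mountain'] (min_width=13, slack=7)
Line 5: ['message', 'rock', 'cup'] (min_width=16, slack=4)
Line 6: ['oats', 'are', 'ant', 'large'] (min_width=18, slack=2)
Line 7: ['cat', 'architect', 'warm'] (min_width=18, slack=2)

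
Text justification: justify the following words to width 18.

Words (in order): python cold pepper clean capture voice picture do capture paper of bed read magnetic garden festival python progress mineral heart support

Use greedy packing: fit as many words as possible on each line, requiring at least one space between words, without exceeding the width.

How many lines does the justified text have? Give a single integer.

Line 1: ['python', 'cold', 'pepper'] (min_width=18, slack=0)
Line 2: ['clean', 'capture'] (min_width=13, slack=5)
Line 3: ['voice', 'picture', 'do'] (min_width=16, slack=2)
Line 4: ['capture', 'paper', 'of'] (min_width=16, slack=2)
Line 5: ['bed', 'read', 'magnetic'] (min_width=17, slack=1)
Line 6: ['garden', 'festival'] (min_width=15, slack=3)
Line 7: ['python', 'progress'] (min_width=15, slack=3)
Line 8: ['mineral', 'heart'] (min_width=13, slack=5)
Line 9: ['support'] (min_width=7, slack=11)
Total lines: 9

Answer: 9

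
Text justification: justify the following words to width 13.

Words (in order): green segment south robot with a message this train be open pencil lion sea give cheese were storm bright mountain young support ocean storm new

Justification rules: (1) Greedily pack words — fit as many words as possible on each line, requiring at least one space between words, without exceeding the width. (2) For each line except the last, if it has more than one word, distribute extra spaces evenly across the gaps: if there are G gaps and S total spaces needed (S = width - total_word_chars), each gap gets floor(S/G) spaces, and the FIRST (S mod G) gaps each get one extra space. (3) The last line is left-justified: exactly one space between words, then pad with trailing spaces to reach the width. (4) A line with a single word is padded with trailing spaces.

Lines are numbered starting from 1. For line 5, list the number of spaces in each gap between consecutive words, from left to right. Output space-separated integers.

Answer: 1 1

Derivation:
Line 1: ['green', 'segment'] (min_width=13, slack=0)
Line 2: ['south', 'robot'] (min_width=11, slack=2)
Line 3: ['with', 'a'] (min_width=6, slack=7)
Line 4: ['message', 'this'] (min_width=12, slack=1)
Line 5: ['train', 'be', 'open'] (min_width=13, slack=0)
Line 6: ['pencil', 'lion'] (min_width=11, slack=2)
Line 7: ['sea', 'give'] (min_width=8, slack=5)
Line 8: ['cheese', 'were'] (min_width=11, slack=2)
Line 9: ['storm', 'bright'] (min_width=12, slack=1)
Line 10: ['mountain'] (min_width=8, slack=5)
Line 11: ['young', 'support'] (min_width=13, slack=0)
Line 12: ['ocean', 'storm'] (min_width=11, slack=2)
Line 13: ['new'] (min_width=3, slack=10)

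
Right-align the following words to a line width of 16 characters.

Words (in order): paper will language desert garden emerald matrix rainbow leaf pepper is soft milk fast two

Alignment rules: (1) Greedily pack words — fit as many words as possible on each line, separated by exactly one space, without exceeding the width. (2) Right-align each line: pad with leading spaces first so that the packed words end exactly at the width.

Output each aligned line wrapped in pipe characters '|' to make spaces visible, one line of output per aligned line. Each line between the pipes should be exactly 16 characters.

Line 1: ['paper', 'will'] (min_width=10, slack=6)
Line 2: ['language', 'desert'] (min_width=15, slack=1)
Line 3: ['garden', 'emerald'] (min_width=14, slack=2)
Line 4: ['matrix', 'rainbow'] (min_width=14, slack=2)
Line 5: ['leaf', 'pepper', 'is'] (min_width=14, slack=2)
Line 6: ['soft', 'milk', 'fast'] (min_width=14, slack=2)
Line 7: ['two'] (min_width=3, slack=13)

Answer: |      paper will|
| language desert|
|  garden emerald|
|  matrix rainbow|
|  leaf pepper is|
|  soft milk fast|
|             two|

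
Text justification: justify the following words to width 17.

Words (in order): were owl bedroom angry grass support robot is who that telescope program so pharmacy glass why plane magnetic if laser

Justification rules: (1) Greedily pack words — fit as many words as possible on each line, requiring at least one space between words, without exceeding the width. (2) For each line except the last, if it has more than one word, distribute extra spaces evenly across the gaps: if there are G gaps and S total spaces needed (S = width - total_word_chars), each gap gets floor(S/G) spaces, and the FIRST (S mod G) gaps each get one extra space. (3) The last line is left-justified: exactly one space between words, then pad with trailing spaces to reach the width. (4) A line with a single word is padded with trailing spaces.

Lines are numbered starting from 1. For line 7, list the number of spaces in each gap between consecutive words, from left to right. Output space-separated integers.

Line 1: ['were', 'owl', 'bedroom'] (min_width=16, slack=1)
Line 2: ['angry', 'grass'] (min_width=11, slack=6)
Line 3: ['support', 'robot', 'is'] (min_width=16, slack=1)
Line 4: ['who', 'that'] (min_width=8, slack=9)
Line 5: ['telescope', 'program'] (min_width=17, slack=0)
Line 6: ['so', 'pharmacy', 'glass'] (min_width=17, slack=0)
Line 7: ['why', 'plane'] (min_width=9, slack=8)
Line 8: ['magnetic', 'if', 'laser'] (min_width=17, slack=0)

Answer: 9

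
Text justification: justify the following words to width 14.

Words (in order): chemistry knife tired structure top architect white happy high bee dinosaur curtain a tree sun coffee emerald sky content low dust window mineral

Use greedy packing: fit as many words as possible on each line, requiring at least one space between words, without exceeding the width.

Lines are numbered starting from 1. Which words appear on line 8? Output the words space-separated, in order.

Answer: curtain a tree

Derivation:
Line 1: ['chemistry'] (min_width=9, slack=5)
Line 2: ['knife', 'tired'] (min_width=11, slack=3)
Line 3: ['structure', 'top'] (min_width=13, slack=1)
Line 4: ['architect'] (min_width=9, slack=5)
Line 5: ['white', 'happy'] (min_width=11, slack=3)
Line 6: ['high', 'bee'] (min_width=8, slack=6)
Line 7: ['dinosaur'] (min_width=8, slack=6)
Line 8: ['curtain', 'a', 'tree'] (min_width=14, slack=0)
Line 9: ['sun', 'coffee'] (min_width=10, slack=4)
Line 10: ['emerald', 'sky'] (min_width=11, slack=3)
Line 11: ['content', 'low'] (min_width=11, slack=3)
Line 12: ['dust', 'window'] (min_width=11, slack=3)
Line 13: ['mineral'] (min_width=7, slack=7)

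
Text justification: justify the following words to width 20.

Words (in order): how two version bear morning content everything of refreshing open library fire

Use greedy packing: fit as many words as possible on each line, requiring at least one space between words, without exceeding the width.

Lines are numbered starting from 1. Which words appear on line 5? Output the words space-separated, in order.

Line 1: ['how', 'two', 'version', 'bear'] (min_width=20, slack=0)
Line 2: ['morning', 'content'] (min_width=15, slack=5)
Line 3: ['everything', 'of'] (min_width=13, slack=7)
Line 4: ['refreshing', 'open'] (min_width=15, slack=5)
Line 5: ['library', 'fire'] (min_width=12, slack=8)

Answer: library fire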